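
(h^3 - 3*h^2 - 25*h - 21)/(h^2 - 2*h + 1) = (h^3 - 3*h^2 - 25*h - 21)/(h^2 - 2*h + 1)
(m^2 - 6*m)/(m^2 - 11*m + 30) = m/(m - 5)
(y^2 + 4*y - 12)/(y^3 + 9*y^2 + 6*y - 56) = (y + 6)/(y^2 + 11*y + 28)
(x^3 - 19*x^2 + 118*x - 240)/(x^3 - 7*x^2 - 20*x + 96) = (x^2 - 11*x + 30)/(x^2 + x - 12)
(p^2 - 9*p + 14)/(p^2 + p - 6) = (p - 7)/(p + 3)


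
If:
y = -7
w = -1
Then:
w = -1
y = -7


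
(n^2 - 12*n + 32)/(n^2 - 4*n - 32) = (n - 4)/(n + 4)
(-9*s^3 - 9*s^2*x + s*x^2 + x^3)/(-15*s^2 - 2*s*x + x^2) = (-3*s^2 - 2*s*x + x^2)/(-5*s + x)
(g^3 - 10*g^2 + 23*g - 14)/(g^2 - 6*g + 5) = (g^2 - 9*g + 14)/(g - 5)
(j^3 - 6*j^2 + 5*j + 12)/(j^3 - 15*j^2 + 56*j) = (j^3 - 6*j^2 + 5*j + 12)/(j*(j^2 - 15*j + 56))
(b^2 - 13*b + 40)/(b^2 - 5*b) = (b - 8)/b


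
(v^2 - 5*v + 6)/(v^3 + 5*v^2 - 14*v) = (v - 3)/(v*(v + 7))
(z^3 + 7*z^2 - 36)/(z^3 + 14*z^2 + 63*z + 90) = (z - 2)/(z + 5)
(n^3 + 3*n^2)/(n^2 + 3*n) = n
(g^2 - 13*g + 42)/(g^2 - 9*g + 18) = (g - 7)/(g - 3)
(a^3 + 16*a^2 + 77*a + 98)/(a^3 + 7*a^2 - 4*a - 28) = (a + 7)/(a - 2)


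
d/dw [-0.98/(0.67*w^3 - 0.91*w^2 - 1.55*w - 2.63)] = (1.9698*w^2 - 1.7836*w - 1.519)/(-0.67*w^3 + 0.91*w^2 + 1.55*w + 2.63)^2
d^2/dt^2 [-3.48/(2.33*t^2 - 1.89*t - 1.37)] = (-37.785144*t^2 + 30.649752*t + 3.48*(4.66*t - 1.89)*(9.32*t - 3.78) + 22.217016)/(-2.33*t^2 + 1.89*t + 1.37)^3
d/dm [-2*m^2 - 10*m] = -4*m - 10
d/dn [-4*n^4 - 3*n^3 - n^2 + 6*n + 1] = -16*n^3 - 9*n^2 - 2*n + 6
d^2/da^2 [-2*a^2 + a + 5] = -4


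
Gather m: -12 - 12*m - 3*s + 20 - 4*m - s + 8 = -16*m - 4*s + 16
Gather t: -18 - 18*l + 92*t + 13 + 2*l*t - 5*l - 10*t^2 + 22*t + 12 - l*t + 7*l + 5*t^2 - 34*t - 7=-16*l - 5*t^2 + t*(l + 80)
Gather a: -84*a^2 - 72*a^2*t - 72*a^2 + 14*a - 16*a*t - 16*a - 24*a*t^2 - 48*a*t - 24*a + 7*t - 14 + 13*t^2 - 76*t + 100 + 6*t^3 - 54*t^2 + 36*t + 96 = a^2*(-72*t - 156) + a*(-24*t^2 - 64*t - 26) + 6*t^3 - 41*t^2 - 33*t + 182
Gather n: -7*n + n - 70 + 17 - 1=-6*n - 54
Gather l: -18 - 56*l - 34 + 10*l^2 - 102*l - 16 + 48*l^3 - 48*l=48*l^3 + 10*l^2 - 206*l - 68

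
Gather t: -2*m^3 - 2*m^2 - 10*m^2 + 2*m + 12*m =-2*m^3 - 12*m^2 + 14*m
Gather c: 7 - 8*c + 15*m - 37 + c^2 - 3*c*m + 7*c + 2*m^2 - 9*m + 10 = c^2 + c*(-3*m - 1) + 2*m^2 + 6*m - 20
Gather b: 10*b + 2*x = 10*b + 2*x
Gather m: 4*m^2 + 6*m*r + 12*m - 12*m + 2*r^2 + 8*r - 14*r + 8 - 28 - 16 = 4*m^2 + 6*m*r + 2*r^2 - 6*r - 36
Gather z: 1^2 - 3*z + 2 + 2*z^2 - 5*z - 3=2*z^2 - 8*z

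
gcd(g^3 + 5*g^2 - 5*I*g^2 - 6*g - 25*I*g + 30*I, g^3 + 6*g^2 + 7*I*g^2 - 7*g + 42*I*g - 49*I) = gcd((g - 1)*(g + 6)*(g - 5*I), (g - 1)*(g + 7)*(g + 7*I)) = g - 1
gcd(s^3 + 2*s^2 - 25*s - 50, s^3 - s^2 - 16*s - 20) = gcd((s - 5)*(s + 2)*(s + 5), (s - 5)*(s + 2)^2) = s^2 - 3*s - 10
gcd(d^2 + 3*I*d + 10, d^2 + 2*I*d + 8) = d - 2*I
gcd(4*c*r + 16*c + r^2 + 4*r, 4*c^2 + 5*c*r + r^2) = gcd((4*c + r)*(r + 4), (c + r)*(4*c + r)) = 4*c + r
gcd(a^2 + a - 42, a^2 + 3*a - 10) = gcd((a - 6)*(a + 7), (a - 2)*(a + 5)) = 1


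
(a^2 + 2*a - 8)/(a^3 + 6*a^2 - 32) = 1/(a + 4)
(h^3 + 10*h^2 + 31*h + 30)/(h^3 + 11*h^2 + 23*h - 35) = (h^2 + 5*h + 6)/(h^2 + 6*h - 7)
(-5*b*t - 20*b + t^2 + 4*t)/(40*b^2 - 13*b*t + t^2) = (t + 4)/(-8*b + t)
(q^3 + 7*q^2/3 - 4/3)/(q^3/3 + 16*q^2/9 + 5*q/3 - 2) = 3*(q^2 + 3*q + 2)/(q^2 + 6*q + 9)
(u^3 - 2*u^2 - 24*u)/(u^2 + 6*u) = (u^2 - 2*u - 24)/(u + 6)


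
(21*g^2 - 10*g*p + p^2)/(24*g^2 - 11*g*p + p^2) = (-7*g + p)/(-8*g + p)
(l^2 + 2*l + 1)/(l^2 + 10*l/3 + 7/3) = 3*(l + 1)/(3*l + 7)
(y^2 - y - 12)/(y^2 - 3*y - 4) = (y + 3)/(y + 1)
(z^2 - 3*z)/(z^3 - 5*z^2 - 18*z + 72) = z/(z^2 - 2*z - 24)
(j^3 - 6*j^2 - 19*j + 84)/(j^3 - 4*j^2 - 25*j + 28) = (j - 3)/(j - 1)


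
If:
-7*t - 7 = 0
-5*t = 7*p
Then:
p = 5/7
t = -1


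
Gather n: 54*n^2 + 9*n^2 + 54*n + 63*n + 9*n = 63*n^2 + 126*n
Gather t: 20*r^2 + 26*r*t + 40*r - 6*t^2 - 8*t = 20*r^2 + 40*r - 6*t^2 + t*(26*r - 8)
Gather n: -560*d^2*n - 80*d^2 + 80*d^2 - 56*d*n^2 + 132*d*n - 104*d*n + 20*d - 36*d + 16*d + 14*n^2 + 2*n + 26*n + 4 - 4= n^2*(14 - 56*d) + n*(-560*d^2 + 28*d + 28)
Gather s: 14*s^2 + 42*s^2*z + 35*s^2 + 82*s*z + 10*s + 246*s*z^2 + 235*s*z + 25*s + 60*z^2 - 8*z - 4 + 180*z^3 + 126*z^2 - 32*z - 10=s^2*(42*z + 49) + s*(246*z^2 + 317*z + 35) + 180*z^3 + 186*z^2 - 40*z - 14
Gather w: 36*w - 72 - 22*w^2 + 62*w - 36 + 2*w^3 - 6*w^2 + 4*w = 2*w^3 - 28*w^2 + 102*w - 108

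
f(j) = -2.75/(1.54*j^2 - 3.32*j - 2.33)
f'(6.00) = 0.04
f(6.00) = -0.08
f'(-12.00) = -0.00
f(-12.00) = -0.01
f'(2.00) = 0.99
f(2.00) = 0.98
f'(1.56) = 0.29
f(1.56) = 0.73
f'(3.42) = 1.06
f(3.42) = -0.64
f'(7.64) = 0.01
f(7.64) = -0.04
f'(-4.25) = -0.03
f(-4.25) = -0.07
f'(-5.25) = -0.02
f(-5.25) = -0.05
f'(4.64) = 0.13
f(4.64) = -0.18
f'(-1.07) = -2.04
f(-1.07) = -0.92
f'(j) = -2.75*(3.32 - 3.08*j)/(1.54*j^2 - 3.32*j - 2.33)^2 = (8.47*j - 9.13)/(-1.54*j^2 + 3.32*j + 2.33)^2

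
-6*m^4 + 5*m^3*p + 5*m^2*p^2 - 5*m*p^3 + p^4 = (-3*m + p)*(-2*m + p)*(-m + p)*(m + p)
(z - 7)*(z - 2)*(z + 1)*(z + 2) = z^4 - 6*z^3 - 11*z^2 + 24*z + 28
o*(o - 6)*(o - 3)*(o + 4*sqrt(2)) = o^4 - 9*o^3 + 4*sqrt(2)*o^3 - 36*sqrt(2)*o^2 + 18*o^2 + 72*sqrt(2)*o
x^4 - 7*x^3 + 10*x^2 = x^2*(x - 5)*(x - 2)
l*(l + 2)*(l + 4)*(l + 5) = l^4 + 11*l^3 + 38*l^2 + 40*l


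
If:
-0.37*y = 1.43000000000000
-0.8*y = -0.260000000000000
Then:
No Solution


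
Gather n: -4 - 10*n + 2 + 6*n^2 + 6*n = 6*n^2 - 4*n - 2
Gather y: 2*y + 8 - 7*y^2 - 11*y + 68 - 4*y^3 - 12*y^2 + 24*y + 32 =-4*y^3 - 19*y^2 + 15*y + 108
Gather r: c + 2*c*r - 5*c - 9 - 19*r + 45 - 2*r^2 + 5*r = -4*c - 2*r^2 + r*(2*c - 14) + 36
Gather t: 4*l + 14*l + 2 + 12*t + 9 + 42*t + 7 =18*l + 54*t + 18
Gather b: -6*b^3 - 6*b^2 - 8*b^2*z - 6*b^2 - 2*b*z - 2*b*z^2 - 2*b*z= -6*b^3 + b^2*(-8*z - 12) + b*(-2*z^2 - 4*z)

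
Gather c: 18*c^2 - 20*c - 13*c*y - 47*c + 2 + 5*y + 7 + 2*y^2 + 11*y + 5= 18*c^2 + c*(-13*y - 67) + 2*y^2 + 16*y + 14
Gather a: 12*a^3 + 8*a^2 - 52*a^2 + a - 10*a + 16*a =12*a^3 - 44*a^2 + 7*a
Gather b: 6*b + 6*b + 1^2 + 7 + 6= 12*b + 14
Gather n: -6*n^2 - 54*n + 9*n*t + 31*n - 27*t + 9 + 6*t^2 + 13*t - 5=-6*n^2 + n*(9*t - 23) + 6*t^2 - 14*t + 4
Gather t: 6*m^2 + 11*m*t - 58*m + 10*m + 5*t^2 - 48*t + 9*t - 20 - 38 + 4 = 6*m^2 - 48*m + 5*t^2 + t*(11*m - 39) - 54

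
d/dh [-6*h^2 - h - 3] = -12*h - 1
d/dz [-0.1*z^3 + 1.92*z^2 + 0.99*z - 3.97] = -0.3*z^2 + 3.84*z + 0.99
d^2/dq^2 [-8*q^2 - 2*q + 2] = -16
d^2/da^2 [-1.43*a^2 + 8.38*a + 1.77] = -2.86000000000000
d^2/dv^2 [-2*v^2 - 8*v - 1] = -4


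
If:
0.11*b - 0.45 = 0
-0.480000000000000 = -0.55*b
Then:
No Solution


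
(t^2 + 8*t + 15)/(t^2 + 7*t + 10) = (t + 3)/(t + 2)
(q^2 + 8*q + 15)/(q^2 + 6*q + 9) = (q + 5)/(q + 3)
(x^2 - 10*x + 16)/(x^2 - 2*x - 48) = (x - 2)/(x + 6)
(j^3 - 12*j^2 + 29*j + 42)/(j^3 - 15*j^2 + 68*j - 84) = (j + 1)/(j - 2)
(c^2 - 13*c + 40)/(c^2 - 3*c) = (c^2 - 13*c + 40)/(c*(c - 3))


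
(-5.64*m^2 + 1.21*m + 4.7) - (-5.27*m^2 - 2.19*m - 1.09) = -0.37*m^2 + 3.4*m + 5.79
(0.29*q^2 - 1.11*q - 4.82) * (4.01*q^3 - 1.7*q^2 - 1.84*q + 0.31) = 1.1629*q^5 - 4.9441*q^4 - 17.9748*q^3 + 10.3263*q^2 + 8.5247*q - 1.4942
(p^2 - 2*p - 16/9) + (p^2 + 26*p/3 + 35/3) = 2*p^2 + 20*p/3 + 89/9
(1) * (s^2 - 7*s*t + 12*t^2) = s^2 - 7*s*t + 12*t^2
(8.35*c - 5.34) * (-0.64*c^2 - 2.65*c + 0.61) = -5.344*c^3 - 18.7099*c^2 + 19.2445*c - 3.2574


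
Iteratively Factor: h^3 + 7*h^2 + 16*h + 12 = (h + 2)*(h^2 + 5*h + 6) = (h + 2)*(h + 3)*(h + 2)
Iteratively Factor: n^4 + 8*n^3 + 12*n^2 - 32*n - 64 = (n - 2)*(n^3 + 10*n^2 + 32*n + 32) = (n - 2)*(n + 4)*(n^2 + 6*n + 8) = (n - 2)*(n + 4)^2*(n + 2)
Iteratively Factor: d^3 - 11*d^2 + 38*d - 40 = (d - 4)*(d^2 - 7*d + 10) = (d - 4)*(d - 2)*(d - 5)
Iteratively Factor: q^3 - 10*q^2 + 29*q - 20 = (q - 5)*(q^2 - 5*q + 4) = (q - 5)*(q - 4)*(q - 1)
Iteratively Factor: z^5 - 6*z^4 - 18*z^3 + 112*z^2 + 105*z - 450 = (z - 5)*(z^4 - z^3 - 23*z^2 - 3*z + 90) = (z - 5)*(z - 2)*(z^3 + z^2 - 21*z - 45) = (z - 5)*(z - 2)*(z + 3)*(z^2 - 2*z - 15) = (z - 5)^2*(z - 2)*(z + 3)*(z + 3)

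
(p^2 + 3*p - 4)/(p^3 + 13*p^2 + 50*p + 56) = (p - 1)/(p^2 + 9*p + 14)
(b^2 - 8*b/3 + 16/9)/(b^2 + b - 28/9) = (3*b - 4)/(3*b + 7)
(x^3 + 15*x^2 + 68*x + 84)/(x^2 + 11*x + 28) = (x^2 + 8*x + 12)/(x + 4)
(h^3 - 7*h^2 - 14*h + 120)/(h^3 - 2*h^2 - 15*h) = (h^2 - 2*h - 24)/(h*(h + 3))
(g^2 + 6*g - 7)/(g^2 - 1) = (g + 7)/(g + 1)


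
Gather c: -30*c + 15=15 - 30*c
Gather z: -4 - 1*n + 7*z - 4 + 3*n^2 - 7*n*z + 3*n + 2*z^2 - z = 3*n^2 + 2*n + 2*z^2 + z*(6 - 7*n) - 8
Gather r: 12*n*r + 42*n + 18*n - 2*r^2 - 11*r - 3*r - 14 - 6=60*n - 2*r^2 + r*(12*n - 14) - 20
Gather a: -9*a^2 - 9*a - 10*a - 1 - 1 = -9*a^2 - 19*a - 2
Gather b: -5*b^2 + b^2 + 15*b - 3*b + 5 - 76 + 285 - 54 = -4*b^2 + 12*b + 160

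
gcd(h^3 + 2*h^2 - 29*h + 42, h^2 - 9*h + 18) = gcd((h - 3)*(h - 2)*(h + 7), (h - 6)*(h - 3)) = h - 3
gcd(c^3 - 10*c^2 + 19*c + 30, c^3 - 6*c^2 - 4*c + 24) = c - 6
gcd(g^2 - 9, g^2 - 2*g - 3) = g - 3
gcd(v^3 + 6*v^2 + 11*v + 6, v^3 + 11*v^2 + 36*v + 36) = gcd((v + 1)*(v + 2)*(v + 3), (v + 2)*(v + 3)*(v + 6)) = v^2 + 5*v + 6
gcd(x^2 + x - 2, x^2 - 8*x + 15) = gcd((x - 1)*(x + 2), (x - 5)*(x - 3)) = 1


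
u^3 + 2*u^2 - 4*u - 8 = (u - 2)*(u + 2)^2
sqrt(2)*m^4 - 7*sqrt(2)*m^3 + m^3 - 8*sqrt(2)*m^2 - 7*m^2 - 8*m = m*(m - 8)*(m + 1)*(sqrt(2)*m + 1)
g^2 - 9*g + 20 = (g - 5)*(g - 4)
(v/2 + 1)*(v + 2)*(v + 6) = v^3/2 + 5*v^2 + 14*v + 12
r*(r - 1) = r^2 - r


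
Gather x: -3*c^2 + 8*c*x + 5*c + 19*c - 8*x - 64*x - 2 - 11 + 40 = -3*c^2 + 24*c + x*(8*c - 72) + 27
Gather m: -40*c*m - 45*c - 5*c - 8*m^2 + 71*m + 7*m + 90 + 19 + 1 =-50*c - 8*m^2 + m*(78 - 40*c) + 110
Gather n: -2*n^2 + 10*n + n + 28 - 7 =-2*n^2 + 11*n + 21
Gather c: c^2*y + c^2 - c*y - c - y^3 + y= c^2*(y + 1) + c*(-y - 1) - y^3 + y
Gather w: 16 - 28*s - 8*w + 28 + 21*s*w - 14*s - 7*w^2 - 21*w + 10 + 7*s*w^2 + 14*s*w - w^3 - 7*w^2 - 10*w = -42*s - w^3 + w^2*(7*s - 14) + w*(35*s - 39) + 54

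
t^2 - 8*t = t*(t - 8)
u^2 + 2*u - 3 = (u - 1)*(u + 3)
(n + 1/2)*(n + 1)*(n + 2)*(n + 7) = n^4 + 21*n^3/2 + 28*n^2 + 51*n/2 + 7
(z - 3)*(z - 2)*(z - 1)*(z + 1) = z^4 - 5*z^3 + 5*z^2 + 5*z - 6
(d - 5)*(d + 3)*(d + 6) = d^3 + 4*d^2 - 27*d - 90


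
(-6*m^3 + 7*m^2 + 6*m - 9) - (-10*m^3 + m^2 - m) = 4*m^3 + 6*m^2 + 7*m - 9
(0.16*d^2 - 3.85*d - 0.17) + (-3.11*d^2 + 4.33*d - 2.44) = -2.95*d^2 + 0.48*d - 2.61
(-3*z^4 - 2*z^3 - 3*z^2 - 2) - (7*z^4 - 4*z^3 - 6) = -10*z^4 + 2*z^3 - 3*z^2 + 4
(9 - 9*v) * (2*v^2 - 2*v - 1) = -18*v^3 + 36*v^2 - 9*v - 9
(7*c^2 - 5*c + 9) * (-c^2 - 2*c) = -7*c^4 - 9*c^3 + c^2 - 18*c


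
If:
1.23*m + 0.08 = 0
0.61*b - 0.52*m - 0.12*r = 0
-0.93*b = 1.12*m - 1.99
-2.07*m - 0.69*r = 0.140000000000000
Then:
No Solution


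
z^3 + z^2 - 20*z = z*(z - 4)*(z + 5)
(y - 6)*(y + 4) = y^2 - 2*y - 24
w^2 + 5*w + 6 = (w + 2)*(w + 3)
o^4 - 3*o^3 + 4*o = o*(o - 2)^2*(o + 1)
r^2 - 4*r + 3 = (r - 3)*(r - 1)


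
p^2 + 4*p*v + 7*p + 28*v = (p + 7)*(p + 4*v)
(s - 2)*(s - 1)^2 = s^3 - 4*s^2 + 5*s - 2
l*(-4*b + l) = -4*b*l + l^2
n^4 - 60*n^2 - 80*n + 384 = (n - 8)*(n - 2)*(n + 4)*(n + 6)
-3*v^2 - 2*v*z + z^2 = (-3*v + z)*(v + z)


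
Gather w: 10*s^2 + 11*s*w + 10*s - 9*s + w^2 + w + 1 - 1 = 10*s^2 + s + w^2 + w*(11*s + 1)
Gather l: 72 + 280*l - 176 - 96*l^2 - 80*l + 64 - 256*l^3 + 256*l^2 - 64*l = -256*l^3 + 160*l^2 + 136*l - 40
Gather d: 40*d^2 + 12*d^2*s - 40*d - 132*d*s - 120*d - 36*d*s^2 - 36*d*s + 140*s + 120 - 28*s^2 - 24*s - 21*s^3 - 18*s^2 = d^2*(12*s + 40) + d*(-36*s^2 - 168*s - 160) - 21*s^3 - 46*s^2 + 116*s + 120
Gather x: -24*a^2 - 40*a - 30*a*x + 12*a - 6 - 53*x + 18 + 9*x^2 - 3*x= -24*a^2 - 28*a + 9*x^2 + x*(-30*a - 56) + 12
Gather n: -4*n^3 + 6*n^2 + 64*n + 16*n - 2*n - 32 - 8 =-4*n^3 + 6*n^2 + 78*n - 40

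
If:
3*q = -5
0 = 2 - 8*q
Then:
No Solution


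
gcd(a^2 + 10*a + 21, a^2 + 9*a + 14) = a + 7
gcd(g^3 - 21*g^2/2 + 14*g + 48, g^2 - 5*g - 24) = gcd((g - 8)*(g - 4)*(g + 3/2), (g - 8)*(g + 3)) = g - 8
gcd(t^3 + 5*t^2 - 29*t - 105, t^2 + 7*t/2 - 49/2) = t + 7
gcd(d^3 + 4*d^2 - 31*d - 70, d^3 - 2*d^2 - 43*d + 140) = d^2 + 2*d - 35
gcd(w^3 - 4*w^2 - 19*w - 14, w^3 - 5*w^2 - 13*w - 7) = w^2 - 6*w - 7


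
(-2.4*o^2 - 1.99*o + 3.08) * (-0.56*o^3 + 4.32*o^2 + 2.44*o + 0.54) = 1.344*o^5 - 9.2536*o^4 - 16.1776*o^3 + 7.154*o^2 + 6.4406*o + 1.6632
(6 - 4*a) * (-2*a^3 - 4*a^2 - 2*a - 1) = 8*a^4 + 4*a^3 - 16*a^2 - 8*a - 6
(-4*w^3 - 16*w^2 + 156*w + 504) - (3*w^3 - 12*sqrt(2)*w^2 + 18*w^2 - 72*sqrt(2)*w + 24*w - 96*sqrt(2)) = -7*w^3 - 34*w^2 + 12*sqrt(2)*w^2 + 72*sqrt(2)*w + 132*w + 96*sqrt(2) + 504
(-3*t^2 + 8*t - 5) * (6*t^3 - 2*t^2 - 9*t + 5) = -18*t^5 + 54*t^4 - 19*t^3 - 77*t^2 + 85*t - 25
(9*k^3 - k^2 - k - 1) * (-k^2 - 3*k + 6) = -9*k^5 - 26*k^4 + 58*k^3 - 2*k^2 - 3*k - 6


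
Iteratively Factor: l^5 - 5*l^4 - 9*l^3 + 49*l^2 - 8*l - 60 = (l - 5)*(l^4 - 9*l^2 + 4*l + 12) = (l - 5)*(l + 1)*(l^3 - l^2 - 8*l + 12) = (l - 5)*(l + 1)*(l + 3)*(l^2 - 4*l + 4) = (l - 5)*(l - 2)*(l + 1)*(l + 3)*(l - 2)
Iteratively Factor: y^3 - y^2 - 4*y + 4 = (y - 2)*(y^2 + y - 2) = (y - 2)*(y - 1)*(y + 2)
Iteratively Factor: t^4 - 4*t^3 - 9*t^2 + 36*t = (t)*(t^3 - 4*t^2 - 9*t + 36) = t*(t - 3)*(t^2 - t - 12) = t*(t - 3)*(t + 3)*(t - 4)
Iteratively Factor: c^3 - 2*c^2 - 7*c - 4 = (c + 1)*(c^2 - 3*c - 4) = (c - 4)*(c + 1)*(c + 1)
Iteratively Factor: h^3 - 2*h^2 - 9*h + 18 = (h - 3)*(h^2 + h - 6) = (h - 3)*(h - 2)*(h + 3)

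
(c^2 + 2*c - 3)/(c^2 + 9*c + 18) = (c - 1)/(c + 6)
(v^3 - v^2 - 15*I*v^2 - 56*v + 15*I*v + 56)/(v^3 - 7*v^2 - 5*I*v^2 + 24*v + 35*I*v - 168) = (v^2 - v*(1 + 7*I) + 7*I)/(v^2 + v*(-7 + 3*I) - 21*I)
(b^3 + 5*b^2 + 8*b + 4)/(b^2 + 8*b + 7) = (b^2 + 4*b + 4)/(b + 7)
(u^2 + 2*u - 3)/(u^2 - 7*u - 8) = (-u^2 - 2*u + 3)/(-u^2 + 7*u + 8)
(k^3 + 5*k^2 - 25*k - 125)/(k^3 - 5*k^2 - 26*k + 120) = (k^2 - 25)/(k^2 - 10*k + 24)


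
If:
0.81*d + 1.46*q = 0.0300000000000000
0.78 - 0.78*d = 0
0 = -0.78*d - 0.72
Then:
No Solution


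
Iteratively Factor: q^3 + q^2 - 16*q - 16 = (q - 4)*(q^2 + 5*q + 4) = (q - 4)*(q + 4)*(q + 1)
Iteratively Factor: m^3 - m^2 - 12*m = (m)*(m^2 - m - 12) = m*(m + 3)*(m - 4)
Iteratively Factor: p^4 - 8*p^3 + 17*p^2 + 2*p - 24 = (p - 3)*(p^3 - 5*p^2 + 2*p + 8) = (p - 3)*(p + 1)*(p^2 - 6*p + 8) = (p - 3)*(p - 2)*(p + 1)*(p - 4)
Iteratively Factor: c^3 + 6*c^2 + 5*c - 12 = (c + 4)*(c^2 + 2*c - 3) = (c - 1)*(c + 4)*(c + 3)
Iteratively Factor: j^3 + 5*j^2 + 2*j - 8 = (j + 2)*(j^2 + 3*j - 4) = (j - 1)*(j + 2)*(j + 4)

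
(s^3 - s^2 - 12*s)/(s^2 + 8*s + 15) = s*(s - 4)/(s + 5)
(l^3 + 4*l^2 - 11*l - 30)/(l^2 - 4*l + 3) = (l^2 + 7*l + 10)/(l - 1)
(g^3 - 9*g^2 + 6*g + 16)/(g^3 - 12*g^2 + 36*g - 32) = (g + 1)/(g - 2)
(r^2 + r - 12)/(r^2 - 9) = (r + 4)/(r + 3)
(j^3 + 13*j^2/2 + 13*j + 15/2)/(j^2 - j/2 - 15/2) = (j^2 + 4*j + 3)/(j - 3)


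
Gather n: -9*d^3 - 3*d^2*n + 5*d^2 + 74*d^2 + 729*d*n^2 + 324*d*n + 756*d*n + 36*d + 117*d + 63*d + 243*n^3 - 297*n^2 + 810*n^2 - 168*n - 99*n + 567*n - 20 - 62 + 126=-9*d^3 + 79*d^2 + 216*d + 243*n^3 + n^2*(729*d + 513) + n*(-3*d^2 + 1080*d + 300) + 44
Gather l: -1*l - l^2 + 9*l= -l^2 + 8*l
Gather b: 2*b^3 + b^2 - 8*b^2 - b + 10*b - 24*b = 2*b^3 - 7*b^2 - 15*b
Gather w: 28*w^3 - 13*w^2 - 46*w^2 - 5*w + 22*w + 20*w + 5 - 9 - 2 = 28*w^3 - 59*w^2 + 37*w - 6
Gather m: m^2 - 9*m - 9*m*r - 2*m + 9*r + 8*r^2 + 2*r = m^2 + m*(-9*r - 11) + 8*r^2 + 11*r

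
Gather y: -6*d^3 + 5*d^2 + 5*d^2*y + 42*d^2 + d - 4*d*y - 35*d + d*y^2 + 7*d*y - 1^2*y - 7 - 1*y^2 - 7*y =-6*d^3 + 47*d^2 - 34*d + y^2*(d - 1) + y*(5*d^2 + 3*d - 8) - 7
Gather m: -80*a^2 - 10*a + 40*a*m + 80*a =-80*a^2 + 40*a*m + 70*a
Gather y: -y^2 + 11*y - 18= -y^2 + 11*y - 18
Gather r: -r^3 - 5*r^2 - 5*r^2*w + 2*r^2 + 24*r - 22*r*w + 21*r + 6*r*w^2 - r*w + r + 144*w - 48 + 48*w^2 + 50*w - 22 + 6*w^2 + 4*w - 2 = -r^3 + r^2*(-5*w - 3) + r*(6*w^2 - 23*w + 46) + 54*w^2 + 198*w - 72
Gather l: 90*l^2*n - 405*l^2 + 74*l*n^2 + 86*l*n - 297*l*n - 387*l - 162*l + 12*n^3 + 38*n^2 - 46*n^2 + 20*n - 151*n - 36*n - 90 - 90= l^2*(90*n - 405) + l*(74*n^2 - 211*n - 549) + 12*n^3 - 8*n^2 - 167*n - 180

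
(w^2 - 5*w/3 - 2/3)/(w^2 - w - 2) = (w + 1/3)/(w + 1)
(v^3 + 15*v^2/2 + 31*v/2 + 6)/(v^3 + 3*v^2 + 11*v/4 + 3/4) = 2*(v^2 + 7*v + 12)/(2*v^2 + 5*v + 3)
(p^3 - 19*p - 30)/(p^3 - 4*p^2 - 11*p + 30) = (p + 2)/(p - 2)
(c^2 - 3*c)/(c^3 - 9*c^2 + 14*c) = (c - 3)/(c^2 - 9*c + 14)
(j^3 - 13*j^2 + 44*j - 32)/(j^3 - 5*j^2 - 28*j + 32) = (j - 4)/(j + 4)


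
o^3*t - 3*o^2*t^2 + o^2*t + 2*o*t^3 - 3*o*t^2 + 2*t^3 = (o - 2*t)*(o - t)*(o*t + t)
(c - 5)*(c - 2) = c^2 - 7*c + 10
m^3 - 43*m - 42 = (m - 7)*(m + 1)*(m + 6)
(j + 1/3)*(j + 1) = j^2 + 4*j/3 + 1/3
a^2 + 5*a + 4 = (a + 1)*(a + 4)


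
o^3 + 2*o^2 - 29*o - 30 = (o - 5)*(o + 1)*(o + 6)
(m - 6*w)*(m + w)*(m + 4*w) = m^3 - m^2*w - 26*m*w^2 - 24*w^3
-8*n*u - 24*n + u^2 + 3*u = (-8*n + u)*(u + 3)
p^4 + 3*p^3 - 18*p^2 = p^2*(p - 3)*(p + 6)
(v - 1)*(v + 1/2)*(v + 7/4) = v^3 + 5*v^2/4 - 11*v/8 - 7/8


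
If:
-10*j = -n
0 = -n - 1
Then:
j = -1/10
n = -1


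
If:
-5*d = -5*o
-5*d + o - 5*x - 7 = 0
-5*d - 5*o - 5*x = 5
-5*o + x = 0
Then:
No Solution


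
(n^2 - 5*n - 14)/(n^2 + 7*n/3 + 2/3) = 3*(n - 7)/(3*n + 1)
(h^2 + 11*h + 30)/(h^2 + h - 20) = (h + 6)/(h - 4)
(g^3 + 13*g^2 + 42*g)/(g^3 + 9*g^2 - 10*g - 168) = g/(g - 4)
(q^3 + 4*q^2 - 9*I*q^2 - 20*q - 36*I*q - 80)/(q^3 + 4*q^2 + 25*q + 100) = (q - 4*I)/(q + 5*I)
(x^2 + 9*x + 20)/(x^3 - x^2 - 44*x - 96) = (x + 5)/(x^2 - 5*x - 24)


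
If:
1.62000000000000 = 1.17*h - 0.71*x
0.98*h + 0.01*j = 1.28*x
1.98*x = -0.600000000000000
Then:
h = 1.20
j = -156.46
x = -0.30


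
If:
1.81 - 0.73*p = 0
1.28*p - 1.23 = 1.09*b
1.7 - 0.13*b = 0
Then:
No Solution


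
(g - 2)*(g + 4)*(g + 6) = g^3 + 8*g^2 + 4*g - 48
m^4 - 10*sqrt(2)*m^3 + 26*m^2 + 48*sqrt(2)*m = m*(m - 8*sqrt(2))*(m - 3*sqrt(2))*(m + sqrt(2))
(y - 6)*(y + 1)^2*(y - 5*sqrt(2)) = y^4 - 5*sqrt(2)*y^3 - 4*y^3 - 11*y^2 + 20*sqrt(2)*y^2 - 6*y + 55*sqrt(2)*y + 30*sqrt(2)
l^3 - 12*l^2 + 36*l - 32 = (l - 8)*(l - 2)^2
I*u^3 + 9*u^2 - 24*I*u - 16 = (u - 4*I)^2*(I*u + 1)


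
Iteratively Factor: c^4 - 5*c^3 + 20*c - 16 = (c - 1)*(c^3 - 4*c^2 - 4*c + 16) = (c - 2)*(c - 1)*(c^2 - 2*c - 8) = (c - 4)*(c - 2)*(c - 1)*(c + 2)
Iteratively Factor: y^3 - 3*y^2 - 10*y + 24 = (y + 3)*(y^2 - 6*y + 8) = (y - 4)*(y + 3)*(y - 2)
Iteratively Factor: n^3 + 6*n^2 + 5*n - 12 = (n + 3)*(n^2 + 3*n - 4) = (n + 3)*(n + 4)*(n - 1)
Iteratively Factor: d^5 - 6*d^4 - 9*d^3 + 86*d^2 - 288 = (d + 3)*(d^4 - 9*d^3 + 18*d^2 + 32*d - 96) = (d - 4)*(d + 3)*(d^3 - 5*d^2 - 2*d + 24) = (d - 4)*(d - 3)*(d + 3)*(d^2 - 2*d - 8) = (d - 4)^2*(d - 3)*(d + 3)*(d + 2)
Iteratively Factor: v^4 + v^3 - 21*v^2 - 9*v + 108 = (v + 3)*(v^3 - 2*v^2 - 15*v + 36) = (v - 3)*(v + 3)*(v^2 + v - 12) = (v - 3)^2*(v + 3)*(v + 4)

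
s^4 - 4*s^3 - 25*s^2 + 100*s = s*(s - 5)*(s - 4)*(s + 5)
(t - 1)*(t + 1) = t^2 - 1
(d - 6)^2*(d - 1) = d^3 - 13*d^2 + 48*d - 36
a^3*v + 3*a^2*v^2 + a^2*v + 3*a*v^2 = a*(a + 3*v)*(a*v + v)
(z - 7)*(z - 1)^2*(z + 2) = z^4 - 7*z^3 - 3*z^2 + 23*z - 14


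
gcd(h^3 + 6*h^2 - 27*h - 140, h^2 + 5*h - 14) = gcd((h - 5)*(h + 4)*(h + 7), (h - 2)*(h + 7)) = h + 7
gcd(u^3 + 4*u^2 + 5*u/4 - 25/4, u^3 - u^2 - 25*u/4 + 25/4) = u^2 + 3*u/2 - 5/2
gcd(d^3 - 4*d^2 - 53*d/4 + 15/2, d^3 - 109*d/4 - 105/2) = d^2 - 7*d/2 - 15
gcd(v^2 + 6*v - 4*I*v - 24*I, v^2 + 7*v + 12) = 1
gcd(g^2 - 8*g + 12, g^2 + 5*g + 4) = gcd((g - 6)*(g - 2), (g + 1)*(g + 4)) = 1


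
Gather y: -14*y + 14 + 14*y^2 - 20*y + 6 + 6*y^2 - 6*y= 20*y^2 - 40*y + 20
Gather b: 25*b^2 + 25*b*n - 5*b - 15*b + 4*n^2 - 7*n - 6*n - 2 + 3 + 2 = 25*b^2 + b*(25*n - 20) + 4*n^2 - 13*n + 3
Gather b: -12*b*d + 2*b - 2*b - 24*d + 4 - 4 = -12*b*d - 24*d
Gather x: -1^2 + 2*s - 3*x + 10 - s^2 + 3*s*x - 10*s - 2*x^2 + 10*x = -s^2 - 8*s - 2*x^2 + x*(3*s + 7) + 9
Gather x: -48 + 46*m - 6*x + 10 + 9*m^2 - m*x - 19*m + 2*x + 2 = 9*m^2 + 27*m + x*(-m - 4) - 36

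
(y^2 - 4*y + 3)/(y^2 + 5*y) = (y^2 - 4*y + 3)/(y*(y + 5))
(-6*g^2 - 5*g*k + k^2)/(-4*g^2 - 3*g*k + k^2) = (6*g - k)/(4*g - k)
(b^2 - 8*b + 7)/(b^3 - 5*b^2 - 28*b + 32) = (b - 7)/(b^2 - 4*b - 32)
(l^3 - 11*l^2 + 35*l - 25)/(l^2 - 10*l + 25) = l - 1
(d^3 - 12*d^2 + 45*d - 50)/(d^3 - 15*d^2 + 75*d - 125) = (d - 2)/(d - 5)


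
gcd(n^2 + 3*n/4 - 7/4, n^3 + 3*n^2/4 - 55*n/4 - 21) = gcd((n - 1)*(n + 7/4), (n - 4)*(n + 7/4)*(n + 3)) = n + 7/4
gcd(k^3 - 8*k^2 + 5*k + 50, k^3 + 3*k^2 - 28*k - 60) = k^2 - 3*k - 10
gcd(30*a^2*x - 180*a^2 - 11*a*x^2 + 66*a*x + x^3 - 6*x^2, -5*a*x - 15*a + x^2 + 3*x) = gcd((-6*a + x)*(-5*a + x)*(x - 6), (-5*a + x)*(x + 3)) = -5*a + x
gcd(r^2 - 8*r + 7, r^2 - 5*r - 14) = r - 7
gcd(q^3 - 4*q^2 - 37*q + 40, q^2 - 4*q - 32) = q - 8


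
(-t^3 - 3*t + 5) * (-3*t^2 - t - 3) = 3*t^5 + t^4 + 12*t^3 - 12*t^2 + 4*t - 15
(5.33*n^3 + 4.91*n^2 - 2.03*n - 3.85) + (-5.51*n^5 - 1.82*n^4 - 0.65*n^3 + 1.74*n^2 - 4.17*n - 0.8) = -5.51*n^5 - 1.82*n^4 + 4.68*n^3 + 6.65*n^2 - 6.2*n - 4.65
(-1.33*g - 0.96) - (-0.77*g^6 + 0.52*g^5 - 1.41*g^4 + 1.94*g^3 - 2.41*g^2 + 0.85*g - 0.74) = 0.77*g^6 - 0.52*g^5 + 1.41*g^4 - 1.94*g^3 + 2.41*g^2 - 2.18*g - 0.22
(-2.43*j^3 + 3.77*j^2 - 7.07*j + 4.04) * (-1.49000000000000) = 3.6207*j^3 - 5.6173*j^2 + 10.5343*j - 6.0196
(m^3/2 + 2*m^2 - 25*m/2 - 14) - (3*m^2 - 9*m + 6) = m^3/2 - m^2 - 7*m/2 - 20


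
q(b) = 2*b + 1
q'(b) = 2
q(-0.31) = 0.38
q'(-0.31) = 2.00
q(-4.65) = -8.30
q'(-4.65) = 2.00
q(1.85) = 4.70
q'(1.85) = 2.00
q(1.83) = 4.66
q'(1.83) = 2.00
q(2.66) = 6.32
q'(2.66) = 2.00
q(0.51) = 2.02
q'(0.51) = 2.00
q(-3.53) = -6.06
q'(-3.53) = 2.00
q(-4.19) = -7.38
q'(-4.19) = 2.00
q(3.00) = 7.00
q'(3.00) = 2.00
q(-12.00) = -23.00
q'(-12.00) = 2.00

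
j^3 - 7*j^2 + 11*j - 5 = (j - 5)*(j - 1)^2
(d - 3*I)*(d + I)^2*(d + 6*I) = d^4 + 5*I*d^3 + 11*d^2 + 33*I*d - 18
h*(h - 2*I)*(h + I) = h^3 - I*h^2 + 2*h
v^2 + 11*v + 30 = (v + 5)*(v + 6)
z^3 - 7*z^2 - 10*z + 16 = (z - 8)*(z - 1)*(z + 2)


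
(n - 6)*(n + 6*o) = n^2 + 6*n*o - 6*n - 36*o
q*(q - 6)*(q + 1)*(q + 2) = q^4 - 3*q^3 - 16*q^2 - 12*q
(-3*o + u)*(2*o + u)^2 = -12*o^3 - 8*o^2*u + o*u^2 + u^3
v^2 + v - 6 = (v - 2)*(v + 3)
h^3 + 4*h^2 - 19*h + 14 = (h - 2)*(h - 1)*(h + 7)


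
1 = 1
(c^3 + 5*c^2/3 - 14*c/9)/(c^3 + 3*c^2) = (9*c^2 + 15*c - 14)/(9*c*(c + 3))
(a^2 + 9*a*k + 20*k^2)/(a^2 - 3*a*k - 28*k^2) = (a + 5*k)/(a - 7*k)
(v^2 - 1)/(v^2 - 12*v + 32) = (v^2 - 1)/(v^2 - 12*v + 32)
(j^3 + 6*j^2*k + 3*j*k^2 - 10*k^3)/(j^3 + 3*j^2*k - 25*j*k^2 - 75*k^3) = (j^2 + j*k - 2*k^2)/(j^2 - 2*j*k - 15*k^2)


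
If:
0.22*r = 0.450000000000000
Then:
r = 2.05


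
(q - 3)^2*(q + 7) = q^3 + q^2 - 33*q + 63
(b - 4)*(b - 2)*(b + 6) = b^3 - 28*b + 48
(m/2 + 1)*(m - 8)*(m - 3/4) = m^3/2 - 27*m^2/8 - 23*m/4 + 6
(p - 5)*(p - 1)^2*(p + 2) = p^4 - 5*p^3 - 3*p^2 + 17*p - 10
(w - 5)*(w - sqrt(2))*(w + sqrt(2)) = w^3 - 5*w^2 - 2*w + 10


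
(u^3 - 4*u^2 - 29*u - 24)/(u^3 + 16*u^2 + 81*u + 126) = (u^2 - 7*u - 8)/(u^2 + 13*u + 42)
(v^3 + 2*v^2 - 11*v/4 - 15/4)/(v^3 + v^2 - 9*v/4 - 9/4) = (2*v + 5)/(2*v + 3)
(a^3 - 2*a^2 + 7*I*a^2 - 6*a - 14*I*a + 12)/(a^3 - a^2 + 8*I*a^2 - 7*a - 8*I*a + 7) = (a^2 + a*(-2 + 6*I) - 12*I)/(a^2 + a*(-1 + 7*I) - 7*I)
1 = 1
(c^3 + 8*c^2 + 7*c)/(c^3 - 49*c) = (c + 1)/(c - 7)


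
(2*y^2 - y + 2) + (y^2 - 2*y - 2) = 3*y^2 - 3*y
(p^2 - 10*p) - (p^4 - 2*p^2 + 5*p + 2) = -p^4 + 3*p^2 - 15*p - 2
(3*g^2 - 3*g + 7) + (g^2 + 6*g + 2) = 4*g^2 + 3*g + 9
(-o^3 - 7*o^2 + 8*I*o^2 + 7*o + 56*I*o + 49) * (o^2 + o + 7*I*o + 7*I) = -o^5 - 8*o^4 + I*o^4 - 56*o^3 + 8*I*o^3 - 392*o^2 + 56*I*o^2 - 343*o + 392*I*o + 343*I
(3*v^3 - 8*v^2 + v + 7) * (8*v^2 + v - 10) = 24*v^5 - 61*v^4 - 30*v^3 + 137*v^2 - 3*v - 70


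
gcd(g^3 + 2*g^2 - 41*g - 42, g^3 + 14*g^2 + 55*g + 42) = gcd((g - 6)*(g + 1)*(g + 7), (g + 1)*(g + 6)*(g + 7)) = g^2 + 8*g + 7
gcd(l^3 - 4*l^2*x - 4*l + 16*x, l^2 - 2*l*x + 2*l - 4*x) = l + 2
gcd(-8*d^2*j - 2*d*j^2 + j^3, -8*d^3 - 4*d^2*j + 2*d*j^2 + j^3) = 2*d + j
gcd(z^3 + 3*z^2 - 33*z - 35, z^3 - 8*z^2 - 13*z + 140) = z - 5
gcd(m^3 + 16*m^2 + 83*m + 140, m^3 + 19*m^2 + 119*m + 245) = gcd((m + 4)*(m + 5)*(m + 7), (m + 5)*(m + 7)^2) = m^2 + 12*m + 35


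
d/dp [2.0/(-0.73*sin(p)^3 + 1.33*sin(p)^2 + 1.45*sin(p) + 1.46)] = (4.38*sin(p)^2 - 5.32*sin(p) - 2.9)*cos(p)/(-0.73*sin(p)^3 + 1.33*sin(p)^2 + 1.45*sin(p) + 1.46)^2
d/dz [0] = 0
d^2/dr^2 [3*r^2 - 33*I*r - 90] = 6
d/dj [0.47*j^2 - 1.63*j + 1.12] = 0.94*j - 1.63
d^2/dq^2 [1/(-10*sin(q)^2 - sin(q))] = (400*sin(q) + 30 - 599/sin(q) - 60/sin(q)^2 - 2/sin(q)^3)/(10*sin(q) + 1)^3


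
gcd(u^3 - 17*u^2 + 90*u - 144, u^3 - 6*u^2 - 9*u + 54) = u^2 - 9*u + 18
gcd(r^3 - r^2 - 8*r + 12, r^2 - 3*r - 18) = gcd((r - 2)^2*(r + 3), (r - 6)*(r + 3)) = r + 3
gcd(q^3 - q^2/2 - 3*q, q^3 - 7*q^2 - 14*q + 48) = q - 2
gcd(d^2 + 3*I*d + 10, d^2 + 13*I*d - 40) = d + 5*I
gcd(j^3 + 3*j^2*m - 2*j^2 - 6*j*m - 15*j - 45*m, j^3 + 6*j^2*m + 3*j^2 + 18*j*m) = j + 3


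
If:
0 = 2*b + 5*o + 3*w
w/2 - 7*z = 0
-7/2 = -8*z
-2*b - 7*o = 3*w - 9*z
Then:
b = -903/64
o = 63/32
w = 49/8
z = 7/16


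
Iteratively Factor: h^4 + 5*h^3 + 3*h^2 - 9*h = (h)*(h^3 + 5*h^2 + 3*h - 9) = h*(h - 1)*(h^2 + 6*h + 9) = h*(h - 1)*(h + 3)*(h + 3)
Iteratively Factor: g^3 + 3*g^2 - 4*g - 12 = (g + 2)*(g^2 + g - 6) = (g - 2)*(g + 2)*(g + 3)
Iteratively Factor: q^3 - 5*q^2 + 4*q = (q - 4)*(q^2 - q) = (q - 4)*(q - 1)*(q)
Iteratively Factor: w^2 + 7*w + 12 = (w + 3)*(w + 4)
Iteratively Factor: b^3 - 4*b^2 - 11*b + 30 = (b - 5)*(b^2 + b - 6) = (b - 5)*(b + 3)*(b - 2)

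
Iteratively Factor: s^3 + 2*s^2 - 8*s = (s - 2)*(s^2 + 4*s) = (s - 2)*(s + 4)*(s)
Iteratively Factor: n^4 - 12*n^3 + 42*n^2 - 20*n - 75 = (n + 1)*(n^3 - 13*n^2 + 55*n - 75) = (n - 3)*(n + 1)*(n^2 - 10*n + 25) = (n - 5)*(n - 3)*(n + 1)*(n - 5)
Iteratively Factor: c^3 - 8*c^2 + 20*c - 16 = (c - 4)*(c^2 - 4*c + 4) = (c - 4)*(c - 2)*(c - 2)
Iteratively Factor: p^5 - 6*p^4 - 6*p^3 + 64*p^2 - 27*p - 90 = (p + 3)*(p^4 - 9*p^3 + 21*p^2 + p - 30) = (p - 5)*(p + 3)*(p^3 - 4*p^2 + p + 6) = (p - 5)*(p - 3)*(p + 3)*(p^2 - p - 2) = (p - 5)*(p - 3)*(p + 1)*(p + 3)*(p - 2)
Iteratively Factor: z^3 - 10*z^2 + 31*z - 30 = (z - 3)*(z^2 - 7*z + 10) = (z - 3)*(z - 2)*(z - 5)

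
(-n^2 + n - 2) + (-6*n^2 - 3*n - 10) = -7*n^2 - 2*n - 12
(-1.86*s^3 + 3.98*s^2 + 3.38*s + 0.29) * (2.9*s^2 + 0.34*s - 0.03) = -5.394*s^5 + 10.9096*s^4 + 11.211*s^3 + 1.8708*s^2 - 0.00279999999999998*s - 0.0087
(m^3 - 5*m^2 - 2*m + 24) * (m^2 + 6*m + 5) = m^5 + m^4 - 27*m^3 - 13*m^2 + 134*m + 120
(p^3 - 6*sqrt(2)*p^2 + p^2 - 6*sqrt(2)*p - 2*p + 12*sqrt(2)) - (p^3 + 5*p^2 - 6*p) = -6*sqrt(2)*p^2 - 4*p^2 - 6*sqrt(2)*p + 4*p + 12*sqrt(2)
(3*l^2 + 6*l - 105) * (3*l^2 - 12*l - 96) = 9*l^4 - 18*l^3 - 675*l^2 + 684*l + 10080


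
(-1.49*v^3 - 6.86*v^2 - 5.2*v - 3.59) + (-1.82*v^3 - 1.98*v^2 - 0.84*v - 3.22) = -3.31*v^3 - 8.84*v^2 - 6.04*v - 6.81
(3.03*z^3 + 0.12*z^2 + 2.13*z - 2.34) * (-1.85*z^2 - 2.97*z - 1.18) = -5.6055*z^5 - 9.2211*z^4 - 7.8723*z^3 - 2.1387*z^2 + 4.4364*z + 2.7612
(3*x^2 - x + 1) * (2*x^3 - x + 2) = 6*x^5 - 2*x^4 - x^3 + 7*x^2 - 3*x + 2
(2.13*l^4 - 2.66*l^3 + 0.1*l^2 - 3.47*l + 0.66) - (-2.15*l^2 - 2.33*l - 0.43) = 2.13*l^4 - 2.66*l^3 + 2.25*l^2 - 1.14*l + 1.09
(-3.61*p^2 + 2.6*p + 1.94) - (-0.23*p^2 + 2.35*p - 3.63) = -3.38*p^2 + 0.25*p + 5.57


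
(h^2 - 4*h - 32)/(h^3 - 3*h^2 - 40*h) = (h + 4)/(h*(h + 5))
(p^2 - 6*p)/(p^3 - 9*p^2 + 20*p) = (p - 6)/(p^2 - 9*p + 20)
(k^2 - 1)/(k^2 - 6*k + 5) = (k + 1)/(k - 5)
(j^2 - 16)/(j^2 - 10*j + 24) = (j + 4)/(j - 6)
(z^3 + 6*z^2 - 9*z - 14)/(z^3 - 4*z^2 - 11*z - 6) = (z^2 + 5*z - 14)/(z^2 - 5*z - 6)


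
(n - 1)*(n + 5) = n^2 + 4*n - 5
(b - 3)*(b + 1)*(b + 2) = b^3 - 7*b - 6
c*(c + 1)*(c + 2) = c^3 + 3*c^2 + 2*c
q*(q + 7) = q^2 + 7*q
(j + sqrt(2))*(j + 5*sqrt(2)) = j^2 + 6*sqrt(2)*j + 10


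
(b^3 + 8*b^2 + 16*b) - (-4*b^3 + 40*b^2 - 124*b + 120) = 5*b^3 - 32*b^2 + 140*b - 120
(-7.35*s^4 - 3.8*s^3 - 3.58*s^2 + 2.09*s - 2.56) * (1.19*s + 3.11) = -8.7465*s^5 - 27.3805*s^4 - 16.0782*s^3 - 8.6467*s^2 + 3.4535*s - 7.9616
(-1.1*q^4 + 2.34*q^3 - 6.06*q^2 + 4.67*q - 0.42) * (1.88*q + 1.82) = -2.068*q^5 + 2.3972*q^4 - 7.134*q^3 - 2.2496*q^2 + 7.7098*q - 0.7644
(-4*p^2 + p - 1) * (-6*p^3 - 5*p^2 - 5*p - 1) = 24*p^5 + 14*p^4 + 21*p^3 + 4*p^2 + 4*p + 1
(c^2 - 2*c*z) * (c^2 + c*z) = c^4 - c^3*z - 2*c^2*z^2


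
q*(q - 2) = q^2 - 2*q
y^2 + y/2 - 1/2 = (y - 1/2)*(y + 1)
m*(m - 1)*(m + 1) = m^3 - m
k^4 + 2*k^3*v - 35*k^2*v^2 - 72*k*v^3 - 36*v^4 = (k - 6*v)*(k + v)^2*(k + 6*v)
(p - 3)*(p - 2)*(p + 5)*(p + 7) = p^4 + 7*p^3 - 19*p^2 - 103*p + 210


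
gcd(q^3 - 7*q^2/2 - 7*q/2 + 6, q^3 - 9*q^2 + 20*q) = q - 4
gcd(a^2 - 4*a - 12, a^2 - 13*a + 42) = a - 6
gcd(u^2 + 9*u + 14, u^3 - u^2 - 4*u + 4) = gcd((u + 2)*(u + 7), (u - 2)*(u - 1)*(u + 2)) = u + 2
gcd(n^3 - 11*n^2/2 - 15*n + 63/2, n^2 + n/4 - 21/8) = n - 3/2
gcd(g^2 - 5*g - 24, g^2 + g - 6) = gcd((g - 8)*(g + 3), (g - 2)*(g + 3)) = g + 3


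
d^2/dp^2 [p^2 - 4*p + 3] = 2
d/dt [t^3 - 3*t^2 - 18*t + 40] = 3*t^2 - 6*t - 18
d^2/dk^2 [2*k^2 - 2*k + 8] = 4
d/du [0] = 0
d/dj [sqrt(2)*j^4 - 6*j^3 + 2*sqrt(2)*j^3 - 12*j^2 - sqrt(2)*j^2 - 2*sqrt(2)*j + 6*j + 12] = 4*sqrt(2)*j^3 - 18*j^2 + 6*sqrt(2)*j^2 - 24*j - 2*sqrt(2)*j - 2*sqrt(2) + 6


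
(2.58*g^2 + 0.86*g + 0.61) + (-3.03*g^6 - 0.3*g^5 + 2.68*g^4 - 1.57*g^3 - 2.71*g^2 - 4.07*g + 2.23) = -3.03*g^6 - 0.3*g^5 + 2.68*g^4 - 1.57*g^3 - 0.13*g^2 - 3.21*g + 2.84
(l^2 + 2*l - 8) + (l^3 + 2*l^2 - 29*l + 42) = l^3 + 3*l^2 - 27*l + 34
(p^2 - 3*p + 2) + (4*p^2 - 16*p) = 5*p^2 - 19*p + 2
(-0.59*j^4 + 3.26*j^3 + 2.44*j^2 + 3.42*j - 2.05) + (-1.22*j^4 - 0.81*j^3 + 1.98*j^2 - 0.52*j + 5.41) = -1.81*j^4 + 2.45*j^3 + 4.42*j^2 + 2.9*j + 3.36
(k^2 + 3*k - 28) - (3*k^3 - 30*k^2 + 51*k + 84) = -3*k^3 + 31*k^2 - 48*k - 112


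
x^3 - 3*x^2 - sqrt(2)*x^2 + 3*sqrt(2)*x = x*(x - 3)*(x - sqrt(2))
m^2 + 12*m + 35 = (m + 5)*(m + 7)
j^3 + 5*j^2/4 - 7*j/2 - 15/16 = (j - 3/2)*(j + 1/4)*(j + 5/2)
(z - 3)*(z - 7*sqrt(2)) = z^2 - 7*sqrt(2)*z - 3*z + 21*sqrt(2)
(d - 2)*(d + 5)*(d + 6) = d^3 + 9*d^2 + 8*d - 60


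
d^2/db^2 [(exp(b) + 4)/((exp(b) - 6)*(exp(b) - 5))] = (exp(4*b) + 27*exp(3*b) - 312*exp(2*b) + 334*exp(b) + 2220)*exp(b)/(exp(6*b) - 33*exp(5*b) + 453*exp(4*b) - 3311*exp(3*b) + 13590*exp(2*b) - 29700*exp(b) + 27000)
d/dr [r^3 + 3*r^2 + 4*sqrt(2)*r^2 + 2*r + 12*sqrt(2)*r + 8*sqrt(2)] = 3*r^2 + 6*r + 8*sqrt(2)*r + 2 + 12*sqrt(2)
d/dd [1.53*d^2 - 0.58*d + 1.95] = 3.06*d - 0.58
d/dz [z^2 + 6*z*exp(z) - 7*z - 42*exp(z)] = 6*z*exp(z) + 2*z - 36*exp(z) - 7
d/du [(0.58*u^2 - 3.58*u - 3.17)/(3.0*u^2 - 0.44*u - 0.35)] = (10.4848*u^2 + 18.614*u - 0.1418)/(9.0*u^4 - 2.64*u^3 - 1.9064*u^2 + 0.308*u + 0.1225)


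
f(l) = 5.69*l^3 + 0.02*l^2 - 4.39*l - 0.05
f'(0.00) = -4.39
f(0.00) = -0.05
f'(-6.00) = 609.89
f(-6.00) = -1202.03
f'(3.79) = 240.96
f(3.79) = 293.36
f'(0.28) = -3.04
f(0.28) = -1.15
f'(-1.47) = 32.44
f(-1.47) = -11.63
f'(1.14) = 17.84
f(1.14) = 3.40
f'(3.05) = 154.53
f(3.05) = 148.19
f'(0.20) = -3.70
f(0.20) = -0.88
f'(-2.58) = 109.13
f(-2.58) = -86.31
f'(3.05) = 154.53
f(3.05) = 148.19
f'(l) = 17.07*l^2 + 0.04*l - 4.39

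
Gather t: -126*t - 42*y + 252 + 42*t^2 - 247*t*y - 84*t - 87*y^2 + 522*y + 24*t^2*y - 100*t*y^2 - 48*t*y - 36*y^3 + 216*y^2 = t^2*(24*y + 42) + t*(-100*y^2 - 295*y - 210) - 36*y^3 + 129*y^2 + 480*y + 252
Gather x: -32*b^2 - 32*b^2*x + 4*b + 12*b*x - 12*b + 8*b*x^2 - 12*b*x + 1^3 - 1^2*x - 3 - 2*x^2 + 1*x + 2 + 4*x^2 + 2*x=-32*b^2 - 8*b + x^2*(8*b + 2) + x*(2 - 32*b^2)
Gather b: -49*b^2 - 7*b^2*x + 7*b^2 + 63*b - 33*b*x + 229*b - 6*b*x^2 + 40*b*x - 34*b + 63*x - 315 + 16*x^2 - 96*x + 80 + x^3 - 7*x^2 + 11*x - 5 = b^2*(-7*x - 42) + b*(-6*x^2 + 7*x + 258) + x^3 + 9*x^2 - 22*x - 240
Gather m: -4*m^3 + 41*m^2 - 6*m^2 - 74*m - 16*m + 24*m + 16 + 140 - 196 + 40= -4*m^3 + 35*m^2 - 66*m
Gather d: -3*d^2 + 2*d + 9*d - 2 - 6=-3*d^2 + 11*d - 8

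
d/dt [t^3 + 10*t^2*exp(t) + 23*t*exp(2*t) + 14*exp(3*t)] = 10*t^2*exp(t) + 3*t^2 + 46*t*exp(2*t) + 20*t*exp(t) + 42*exp(3*t) + 23*exp(2*t)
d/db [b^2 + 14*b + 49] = 2*b + 14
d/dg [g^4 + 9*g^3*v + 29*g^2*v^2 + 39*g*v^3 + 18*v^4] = 4*g^3 + 27*g^2*v + 58*g*v^2 + 39*v^3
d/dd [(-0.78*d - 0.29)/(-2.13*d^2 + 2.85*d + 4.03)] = (1.6614*d^2 - 2.223*d - (0.78*d + 0.29)*(4.26*d - 2.85) - 3.1434)/(-2.13*d^2 + 2.85*d + 4.03)^2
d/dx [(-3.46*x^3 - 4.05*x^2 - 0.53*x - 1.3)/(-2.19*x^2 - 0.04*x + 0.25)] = (7.5774*x^4 + 0.276799999999998*x^3 - 3.5937*x^2 - 7.719*x - 0.1845)/(4.7961*x^4 + 0.1752*x^3 - 1.0934*x^2 - 0.02*x + 0.0625)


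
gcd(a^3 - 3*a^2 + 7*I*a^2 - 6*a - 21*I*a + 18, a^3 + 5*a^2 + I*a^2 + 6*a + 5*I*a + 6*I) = a + I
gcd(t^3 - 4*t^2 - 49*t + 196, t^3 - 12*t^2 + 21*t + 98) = t - 7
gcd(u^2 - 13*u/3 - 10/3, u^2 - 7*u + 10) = u - 5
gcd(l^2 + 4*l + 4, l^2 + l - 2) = l + 2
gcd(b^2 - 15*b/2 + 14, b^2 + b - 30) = 1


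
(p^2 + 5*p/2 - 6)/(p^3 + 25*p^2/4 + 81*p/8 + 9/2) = 4*(2*p - 3)/(8*p^2 + 18*p + 9)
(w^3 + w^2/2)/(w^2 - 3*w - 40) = w^2*(w + 1/2)/(w^2 - 3*w - 40)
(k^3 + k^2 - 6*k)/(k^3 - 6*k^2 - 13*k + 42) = k/(k - 7)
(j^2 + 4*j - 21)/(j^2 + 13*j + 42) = (j - 3)/(j + 6)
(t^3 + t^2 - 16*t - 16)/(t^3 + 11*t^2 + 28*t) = (t^2 - 3*t - 4)/(t*(t + 7))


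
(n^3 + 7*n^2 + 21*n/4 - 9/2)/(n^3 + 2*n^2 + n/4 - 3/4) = (n + 6)/(n + 1)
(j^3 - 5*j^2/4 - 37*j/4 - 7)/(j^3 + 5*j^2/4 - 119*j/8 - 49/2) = 2*(j + 1)/(2*j + 7)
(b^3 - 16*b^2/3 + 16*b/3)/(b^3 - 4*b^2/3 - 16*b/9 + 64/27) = 9*b*(b - 4)/(9*b^2 - 16)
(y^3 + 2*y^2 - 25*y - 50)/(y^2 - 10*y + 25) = (y^2 + 7*y + 10)/(y - 5)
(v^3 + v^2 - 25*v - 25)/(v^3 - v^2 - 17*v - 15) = (v + 5)/(v + 3)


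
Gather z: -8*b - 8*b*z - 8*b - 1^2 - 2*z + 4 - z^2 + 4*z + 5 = -16*b - z^2 + z*(2 - 8*b) + 8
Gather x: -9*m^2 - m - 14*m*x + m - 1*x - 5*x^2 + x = -9*m^2 - 14*m*x - 5*x^2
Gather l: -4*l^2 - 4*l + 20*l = -4*l^2 + 16*l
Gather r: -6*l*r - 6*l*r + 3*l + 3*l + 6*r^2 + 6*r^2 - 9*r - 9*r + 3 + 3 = 6*l + 12*r^2 + r*(-12*l - 18) + 6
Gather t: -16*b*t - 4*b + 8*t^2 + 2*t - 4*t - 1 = -4*b + 8*t^2 + t*(-16*b - 2) - 1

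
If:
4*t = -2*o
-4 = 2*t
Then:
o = 4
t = -2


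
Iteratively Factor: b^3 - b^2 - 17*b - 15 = (b - 5)*(b^2 + 4*b + 3) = (b - 5)*(b + 3)*(b + 1)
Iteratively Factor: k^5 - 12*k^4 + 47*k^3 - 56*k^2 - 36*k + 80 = (k - 5)*(k^4 - 7*k^3 + 12*k^2 + 4*k - 16) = (k - 5)*(k + 1)*(k^3 - 8*k^2 + 20*k - 16) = (k - 5)*(k - 4)*(k + 1)*(k^2 - 4*k + 4) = (k - 5)*(k - 4)*(k - 2)*(k + 1)*(k - 2)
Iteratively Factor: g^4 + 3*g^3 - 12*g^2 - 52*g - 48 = (g - 4)*(g^3 + 7*g^2 + 16*g + 12) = (g - 4)*(g + 2)*(g^2 + 5*g + 6) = (g - 4)*(g + 2)^2*(g + 3)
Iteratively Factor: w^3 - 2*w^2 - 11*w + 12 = (w - 1)*(w^2 - w - 12) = (w - 4)*(w - 1)*(w + 3)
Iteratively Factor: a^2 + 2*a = (a)*(a + 2)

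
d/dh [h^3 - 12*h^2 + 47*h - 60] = 3*h^2 - 24*h + 47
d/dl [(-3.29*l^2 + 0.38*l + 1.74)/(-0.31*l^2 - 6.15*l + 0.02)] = (20.3513*l^2 + 0.9472*l + 10.7086)/(0.0961*l^4 + 3.813*l^3 + 37.8101*l^2 - 0.246*l + 0.0004)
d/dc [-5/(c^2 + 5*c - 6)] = 5*(2*c + 5)/(c^2 + 5*c - 6)^2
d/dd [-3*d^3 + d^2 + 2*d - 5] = -9*d^2 + 2*d + 2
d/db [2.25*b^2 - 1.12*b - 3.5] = 4.5*b - 1.12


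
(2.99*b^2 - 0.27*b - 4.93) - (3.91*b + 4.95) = 2.99*b^2 - 4.18*b - 9.88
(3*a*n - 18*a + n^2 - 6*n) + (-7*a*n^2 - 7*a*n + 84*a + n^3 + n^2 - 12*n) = -7*a*n^2 - 4*a*n + 66*a + n^3 + 2*n^2 - 18*n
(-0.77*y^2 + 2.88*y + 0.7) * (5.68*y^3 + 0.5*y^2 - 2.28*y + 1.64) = -4.3736*y^5 + 15.9734*y^4 + 7.1716*y^3 - 7.4792*y^2 + 3.1272*y + 1.148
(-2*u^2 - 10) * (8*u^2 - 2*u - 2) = -16*u^4 + 4*u^3 - 76*u^2 + 20*u + 20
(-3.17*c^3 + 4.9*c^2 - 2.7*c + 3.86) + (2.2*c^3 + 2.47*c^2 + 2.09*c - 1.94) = -0.97*c^3 + 7.37*c^2 - 0.61*c + 1.92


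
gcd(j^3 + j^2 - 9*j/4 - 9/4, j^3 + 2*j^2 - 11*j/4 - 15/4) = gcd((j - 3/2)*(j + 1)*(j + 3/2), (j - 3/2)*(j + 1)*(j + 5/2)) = j^2 - j/2 - 3/2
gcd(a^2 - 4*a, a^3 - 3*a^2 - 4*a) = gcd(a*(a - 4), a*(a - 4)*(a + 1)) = a^2 - 4*a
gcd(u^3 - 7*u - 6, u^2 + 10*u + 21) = 1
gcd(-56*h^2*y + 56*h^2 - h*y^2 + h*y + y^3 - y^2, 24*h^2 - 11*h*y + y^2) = -8*h + y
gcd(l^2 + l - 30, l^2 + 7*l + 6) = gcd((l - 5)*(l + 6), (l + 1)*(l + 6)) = l + 6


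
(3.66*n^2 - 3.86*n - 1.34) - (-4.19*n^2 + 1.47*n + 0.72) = 7.85*n^2 - 5.33*n - 2.06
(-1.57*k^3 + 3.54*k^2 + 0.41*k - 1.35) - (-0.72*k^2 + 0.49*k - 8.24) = -1.57*k^3 + 4.26*k^2 - 0.08*k + 6.89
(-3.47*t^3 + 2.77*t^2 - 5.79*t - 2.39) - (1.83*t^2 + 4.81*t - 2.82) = -3.47*t^3 + 0.94*t^2 - 10.6*t + 0.43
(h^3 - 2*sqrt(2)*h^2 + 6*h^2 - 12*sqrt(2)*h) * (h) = h^4 - 2*sqrt(2)*h^3 + 6*h^3 - 12*sqrt(2)*h^2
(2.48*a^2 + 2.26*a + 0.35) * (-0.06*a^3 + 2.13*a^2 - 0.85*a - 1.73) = -0.1488*a^5 + 5.1468*a^4 + 2.6848*a^3 - 5.4659*a^2 - 4.2073*a - 0.6055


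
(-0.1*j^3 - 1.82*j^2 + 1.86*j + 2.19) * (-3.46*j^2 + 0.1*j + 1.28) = 0.346*j^5 + 6.2872*j^4 - 6.7456*j^3 - 9.721*j^2 + 2.5998*j + 2.8032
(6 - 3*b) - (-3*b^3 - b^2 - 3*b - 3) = 3*b^3 + b^2 + 9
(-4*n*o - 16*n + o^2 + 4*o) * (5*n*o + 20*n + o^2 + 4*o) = -20*n^2*o^2 - 160*n^2*o - 320*n^2 + n*o^3 + 8*n*o^2 + 16*n*o + o^4 + 8*o^3 + 16*o^2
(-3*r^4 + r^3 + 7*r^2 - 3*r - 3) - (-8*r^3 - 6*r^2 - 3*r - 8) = -3*r^4 + 9*r^3 + 13*r^2 + 5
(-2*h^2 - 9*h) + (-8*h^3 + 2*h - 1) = -8*h^3 - 2*h^2 - 7*h - 1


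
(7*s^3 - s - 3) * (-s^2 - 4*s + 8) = -7*s^5 - 28*s^4 + 57*s^3 + 7*s^2 + 4*s - 24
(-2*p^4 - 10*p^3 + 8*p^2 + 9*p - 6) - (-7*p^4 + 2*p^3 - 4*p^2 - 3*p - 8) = 5*p^4 - 12*p^3 + 12*p^2 + 12*p + 2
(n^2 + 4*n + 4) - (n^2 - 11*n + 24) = 15*n - 20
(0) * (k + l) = 0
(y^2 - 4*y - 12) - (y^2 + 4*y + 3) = -8*y - 15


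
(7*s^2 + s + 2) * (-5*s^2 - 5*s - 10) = -35*s^4 - 40*s^3 - 85*s^2 - 20*s - 20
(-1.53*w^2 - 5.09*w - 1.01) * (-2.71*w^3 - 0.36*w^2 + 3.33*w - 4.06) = 4.1463*w^5 + 14.3447*w^4 - 0.5254*w^3 - 10.3743*w^2 + 17.3021*w + 4.1006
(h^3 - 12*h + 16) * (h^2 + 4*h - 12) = h^5 + 4*h^4 - 24*h^3 - 32*h^2 + 208*h - 192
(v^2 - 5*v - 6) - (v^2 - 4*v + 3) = -v - 9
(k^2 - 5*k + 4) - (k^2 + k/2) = 4 - 11*k/2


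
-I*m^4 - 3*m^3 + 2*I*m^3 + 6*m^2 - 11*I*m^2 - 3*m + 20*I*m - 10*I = (m - 1)*(m - 5*I)*(m + 2*I)*(-I*m + I)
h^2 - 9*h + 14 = (h - 7)*(h - 2)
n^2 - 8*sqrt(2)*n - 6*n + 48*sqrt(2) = (n - 6)*(n - 8*sqrt(2))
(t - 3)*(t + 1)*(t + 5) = t^3 + 3*t^2 - 13*t - 15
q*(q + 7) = q^2 + 7*q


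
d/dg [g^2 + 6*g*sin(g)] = 6*g*cos(g) + 2*g + 6*sin(g)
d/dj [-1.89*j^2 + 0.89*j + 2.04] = 0.89 - 3.78*j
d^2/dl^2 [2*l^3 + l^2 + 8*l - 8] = 12*l + 2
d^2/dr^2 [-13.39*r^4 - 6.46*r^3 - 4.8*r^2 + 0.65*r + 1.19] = -160.68*r^2 - 38.76*r - 9.6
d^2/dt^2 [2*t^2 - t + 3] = 4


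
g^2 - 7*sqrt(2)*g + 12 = (g - 6*sqrt(2))*(g - sqrt(2))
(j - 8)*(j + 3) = j^2 - 5*j - 24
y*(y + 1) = y^2 + y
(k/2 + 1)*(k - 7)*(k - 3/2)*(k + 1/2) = k^4/2 - 3*k^3 - 39*k^2/8 + 71*k/8 + 21/4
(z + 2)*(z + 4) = z^2 + 6*z + 8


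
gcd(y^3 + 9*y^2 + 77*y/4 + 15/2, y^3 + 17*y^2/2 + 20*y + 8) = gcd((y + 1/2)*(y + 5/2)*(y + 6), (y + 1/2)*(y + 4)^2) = y + 1/2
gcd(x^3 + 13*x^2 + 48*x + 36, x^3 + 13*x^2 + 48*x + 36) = x^3 + 13*x^2 + 48*x + 36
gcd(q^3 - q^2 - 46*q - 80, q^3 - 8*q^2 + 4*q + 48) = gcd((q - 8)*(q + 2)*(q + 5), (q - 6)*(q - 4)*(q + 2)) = q + 2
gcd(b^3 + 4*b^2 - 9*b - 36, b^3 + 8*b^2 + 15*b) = b + 3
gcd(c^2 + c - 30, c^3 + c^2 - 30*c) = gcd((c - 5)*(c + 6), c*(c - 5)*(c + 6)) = c^2 + c - 30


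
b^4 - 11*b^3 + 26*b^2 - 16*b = b*(b - 8)*(b - 2)*(b - 1)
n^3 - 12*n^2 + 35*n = n*(n - 7)*(n - 5)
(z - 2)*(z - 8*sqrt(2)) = z^2 - 8*sqrt(2)*z - 2*z + 16*sqrt(2)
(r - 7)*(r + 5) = r^2 - 2*r - 35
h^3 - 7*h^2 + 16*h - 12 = (h - 3)*(h - 2)^2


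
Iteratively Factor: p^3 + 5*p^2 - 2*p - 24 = (p + 3)*(p^2 + 2*p - 8) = (p + 3)*(p + 4)*(p - 2)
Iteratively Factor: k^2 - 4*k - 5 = (k - 5)*(k + 1)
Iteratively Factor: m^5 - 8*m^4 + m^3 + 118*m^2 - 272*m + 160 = (m - 4)*(m^4 - 4*m^3 - 15*m^2 + 58*m - 40) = (m - 4)*(m - 2)*(m^3 - 2*m^2 - 19*m + 20) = (m - 5)*(m - 4)*(m - 2)*(m^2 + 3*m - 4) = (m - 5)*(m - 4)*(m - 2)*(m + 4)*(m - 1)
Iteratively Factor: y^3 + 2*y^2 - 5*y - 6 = (y - 2)*(y^2 + 4*y + 3) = (y - 2)*(y + 3)*(y + 1)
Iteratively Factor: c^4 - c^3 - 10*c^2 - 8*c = (c)*(c^3 - c^2 - 10*c - 8) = c*(c - 4)*(c^2 + 3*c + 2) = c*(c - 4)*(c + 1)*(c + 2)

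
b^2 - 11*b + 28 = (b - 7)*(b - 4)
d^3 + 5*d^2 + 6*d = d*(d + 2)*(d + 3)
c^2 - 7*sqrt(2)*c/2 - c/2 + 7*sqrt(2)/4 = (c - 1/2)*(c - 7*sqrt(2)/2)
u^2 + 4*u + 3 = (u + 1)*(u + 3)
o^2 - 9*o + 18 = (o - 6)*(o - 3)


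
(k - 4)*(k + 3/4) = k^2 - 13*k/4 - 3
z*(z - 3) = z^2 - 3*z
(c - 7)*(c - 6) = c^2 - 13*c + 42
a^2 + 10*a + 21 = (a + 3)*(a + 7)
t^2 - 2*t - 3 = (t - 3)*(t + 1)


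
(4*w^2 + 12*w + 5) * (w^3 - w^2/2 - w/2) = 4*w^5 + 10*w^4 - 3*w^3 - 17*w^2/2 - 5*w/2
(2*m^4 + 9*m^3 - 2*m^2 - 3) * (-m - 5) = -2*m^5 - 19*m^4 - 43*m^3 + 10*m^2 + 3*m + 15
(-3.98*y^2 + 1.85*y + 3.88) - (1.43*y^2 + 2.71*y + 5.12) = -5.41*y^2 - 0.86*y - 1.24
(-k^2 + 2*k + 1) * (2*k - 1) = -2*k^3 + 5*k^2 - 1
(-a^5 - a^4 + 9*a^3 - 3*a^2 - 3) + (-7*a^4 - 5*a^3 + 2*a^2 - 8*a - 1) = -a^5 - 8*a^4 + 4*a^3 - a^2 - 8*a - 4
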